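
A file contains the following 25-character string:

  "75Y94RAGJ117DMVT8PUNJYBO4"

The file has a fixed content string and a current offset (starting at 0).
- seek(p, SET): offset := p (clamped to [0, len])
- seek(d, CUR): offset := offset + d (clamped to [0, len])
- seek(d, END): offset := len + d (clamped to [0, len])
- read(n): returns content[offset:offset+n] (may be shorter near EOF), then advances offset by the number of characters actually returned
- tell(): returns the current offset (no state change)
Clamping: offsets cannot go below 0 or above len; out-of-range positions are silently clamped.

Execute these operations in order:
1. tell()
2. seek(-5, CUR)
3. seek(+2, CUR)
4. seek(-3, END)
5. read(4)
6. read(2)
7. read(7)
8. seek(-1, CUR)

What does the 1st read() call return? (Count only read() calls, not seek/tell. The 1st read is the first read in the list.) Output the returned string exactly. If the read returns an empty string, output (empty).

Answer: BO4

Derivation:
After 1 (tell()): offset=0
After 2 (seek(-5, CUR)): offset=0
After 3 (seek(+2, CUR)): offset=2
After 4 (seek(-3, END)): offset=22
After 5 (read(4)): returned 'BO4', offset=25
After 6 (read(2)): returned '', offset=25
After 7 (read(7)): returned '', offset=25
After 8 (seek(-1, CUR)): offset=24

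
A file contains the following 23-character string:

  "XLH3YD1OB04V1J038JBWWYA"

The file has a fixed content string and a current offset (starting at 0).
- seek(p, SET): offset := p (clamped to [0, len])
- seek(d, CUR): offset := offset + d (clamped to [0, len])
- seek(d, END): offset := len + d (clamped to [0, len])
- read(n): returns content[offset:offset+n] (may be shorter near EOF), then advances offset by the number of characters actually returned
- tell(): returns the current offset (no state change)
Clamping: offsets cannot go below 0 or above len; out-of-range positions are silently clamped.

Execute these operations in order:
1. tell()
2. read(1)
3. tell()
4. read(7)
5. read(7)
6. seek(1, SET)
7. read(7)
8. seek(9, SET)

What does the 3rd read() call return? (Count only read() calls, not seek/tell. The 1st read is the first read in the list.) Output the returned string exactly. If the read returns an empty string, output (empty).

Answer: B04V1J0

Derivation:
After 1 (tell()): offset=0
After 2 (read(1)): returned 'X', offset=1
After 3 (tell()): offset=1
After 4 (read(7)): returned 'LH3YD1O', offset=8
After 5 (read(7)): returned 'B04V1J0', offset=15
After 6 (seek(1, SET)): offset=1
After 7 (read(7)): returned 'LH3YD1O', offset=8
After 8 (seek(9, SET)): offset=9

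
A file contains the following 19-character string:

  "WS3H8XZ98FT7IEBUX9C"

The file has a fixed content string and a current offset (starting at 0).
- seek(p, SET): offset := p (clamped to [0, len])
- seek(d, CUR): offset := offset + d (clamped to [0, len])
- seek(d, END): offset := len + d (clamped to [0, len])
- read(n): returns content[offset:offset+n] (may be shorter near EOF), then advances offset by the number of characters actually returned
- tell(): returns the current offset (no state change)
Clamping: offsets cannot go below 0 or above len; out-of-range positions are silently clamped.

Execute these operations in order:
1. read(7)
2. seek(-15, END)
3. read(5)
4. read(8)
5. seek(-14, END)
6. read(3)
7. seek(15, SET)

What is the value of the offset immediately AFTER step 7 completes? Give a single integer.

Answer: 15

Derivation:
After 1 (read(7)): returned 'WS3H8XZ', offset=7
After 2 (seek(-15, END)): offset=4
After 3 (read(5)): returned '8XZ98', offset=9
After 4 (read(8)): returned 'FT7IEBUX', offset=17
After 5 (seek(-14, END)): offset=5
After 6 (read(3)): returned 'XZ9', offset=8
After 7 (seek(15, SET)): offset=15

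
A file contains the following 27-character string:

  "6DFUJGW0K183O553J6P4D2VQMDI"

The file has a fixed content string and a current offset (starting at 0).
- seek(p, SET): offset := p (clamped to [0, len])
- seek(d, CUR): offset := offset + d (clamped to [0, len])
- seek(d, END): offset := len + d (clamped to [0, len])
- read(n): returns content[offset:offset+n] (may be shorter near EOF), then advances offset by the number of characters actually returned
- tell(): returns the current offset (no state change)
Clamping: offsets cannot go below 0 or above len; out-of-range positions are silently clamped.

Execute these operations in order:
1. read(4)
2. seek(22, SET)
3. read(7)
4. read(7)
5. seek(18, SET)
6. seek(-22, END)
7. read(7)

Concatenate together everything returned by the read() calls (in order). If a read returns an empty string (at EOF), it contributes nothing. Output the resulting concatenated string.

Answer: 6DFUVQMDIGW0K183

Derivation:
After 1 (read(4)): returned '6DFU', offset=4
After 2 (seek(22, SET)): offset=22
After 3 (read(7)): returned 'VQMDI', offset=27
After 4 (read(7)): returned '', offset=27
After 5 (seek(18, SET)): offset=18
After 6 (seek(-22, END)): offset=5
After 7 (read(7)): returned 'GW0K183', offset=12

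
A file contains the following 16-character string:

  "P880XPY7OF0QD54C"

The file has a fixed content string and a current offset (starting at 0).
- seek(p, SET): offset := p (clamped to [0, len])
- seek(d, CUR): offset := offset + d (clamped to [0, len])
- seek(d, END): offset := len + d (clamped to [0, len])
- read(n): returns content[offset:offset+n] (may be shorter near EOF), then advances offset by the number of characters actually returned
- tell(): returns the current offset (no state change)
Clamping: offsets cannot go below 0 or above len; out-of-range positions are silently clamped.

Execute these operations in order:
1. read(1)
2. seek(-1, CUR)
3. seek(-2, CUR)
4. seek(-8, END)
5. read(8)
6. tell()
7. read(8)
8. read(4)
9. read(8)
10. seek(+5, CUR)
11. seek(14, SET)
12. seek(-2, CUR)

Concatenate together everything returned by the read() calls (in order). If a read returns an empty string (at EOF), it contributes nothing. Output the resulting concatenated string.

Answer: POF0QD54C

Derivation:
After 1 (read(1)): returned 'P', offset=1
After 2 (seek(-1, CUR)): offset=0
After 3 (seek(-2, CUR)): offset=0
After 4 (seek(-8, END)): offset=8
After 5 (read(8)): returned 'OF0QD54C', offset=16
After 6 (tell()): offset=16
After 7 (read(8)): returned '', offset=16
After 8 (read(4)): returned '', offset=16
After 9 (read(8)): returned '', offset=16
After 10 (seek(+5, CUR)): offset=16
After 11 (seek(14, SET)): offset=14
After 12 (seek(-2, CUR)): offset=12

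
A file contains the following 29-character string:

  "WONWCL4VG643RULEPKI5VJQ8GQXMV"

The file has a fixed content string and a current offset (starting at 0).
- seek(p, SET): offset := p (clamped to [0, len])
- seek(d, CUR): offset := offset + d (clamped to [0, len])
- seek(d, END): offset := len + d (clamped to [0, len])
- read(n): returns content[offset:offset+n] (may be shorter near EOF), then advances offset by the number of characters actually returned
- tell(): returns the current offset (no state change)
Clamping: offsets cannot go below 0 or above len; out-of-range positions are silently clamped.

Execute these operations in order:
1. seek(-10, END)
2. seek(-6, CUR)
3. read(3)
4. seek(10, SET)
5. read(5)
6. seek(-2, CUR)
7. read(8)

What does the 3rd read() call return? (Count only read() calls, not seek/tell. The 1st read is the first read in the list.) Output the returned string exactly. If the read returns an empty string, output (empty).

Answer: ULEPKI5V

Derivation:
After 1 (seek(-10, END)): offset=19
After 2 (seek(-6, CUR)): offset=13
After 3 (read(3)): returned 'ULE', offset=16
After 4 (seek(10, SET)): offset=10
After 5 (read(5)): returned '43RUL', offset=15
After 6 (seek(-2, CUR)): offset=13
After 7 (read(8)): returned 'ULEPKI5V', offset=21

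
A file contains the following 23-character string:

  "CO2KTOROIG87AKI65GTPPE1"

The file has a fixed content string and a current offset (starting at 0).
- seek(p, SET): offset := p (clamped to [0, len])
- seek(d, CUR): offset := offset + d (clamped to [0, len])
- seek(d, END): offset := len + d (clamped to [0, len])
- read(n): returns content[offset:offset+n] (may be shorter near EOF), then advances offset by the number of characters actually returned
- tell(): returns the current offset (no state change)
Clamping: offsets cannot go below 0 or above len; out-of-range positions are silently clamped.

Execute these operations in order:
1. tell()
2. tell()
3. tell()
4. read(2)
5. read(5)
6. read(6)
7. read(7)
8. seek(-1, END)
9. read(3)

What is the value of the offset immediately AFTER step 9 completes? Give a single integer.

After 1 (tell()): offset=0
After 2 (tell()): offset=0
After 3 (tell()): offset=0
After 4 (read(2)): returned 'CO', offset=2
After 5 (read(5)): returned '2KTOR', offset=7
After 6 (read(6)): returned 'OIG87A', offset=13
After 7 (read(7)): returned 'KI65GTP', offset=20
After 8 (seek(-1, END)): offset=22
After 9 (read(3)): returned '1', offset=23

Answer: 23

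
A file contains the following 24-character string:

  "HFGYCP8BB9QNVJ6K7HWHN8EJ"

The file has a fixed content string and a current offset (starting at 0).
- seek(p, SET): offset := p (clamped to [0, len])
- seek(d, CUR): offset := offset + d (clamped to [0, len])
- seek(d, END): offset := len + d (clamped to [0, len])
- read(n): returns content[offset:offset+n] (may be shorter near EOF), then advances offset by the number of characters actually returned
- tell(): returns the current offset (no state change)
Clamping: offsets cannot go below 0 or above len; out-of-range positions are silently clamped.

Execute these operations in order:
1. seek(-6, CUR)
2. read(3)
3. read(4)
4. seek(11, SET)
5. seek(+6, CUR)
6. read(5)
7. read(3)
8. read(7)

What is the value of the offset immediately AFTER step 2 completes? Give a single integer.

After 1 (seek(-6, CUR)): offset=0
After 2 (read(3)): returned 'HFG', offset=3

Answer: 3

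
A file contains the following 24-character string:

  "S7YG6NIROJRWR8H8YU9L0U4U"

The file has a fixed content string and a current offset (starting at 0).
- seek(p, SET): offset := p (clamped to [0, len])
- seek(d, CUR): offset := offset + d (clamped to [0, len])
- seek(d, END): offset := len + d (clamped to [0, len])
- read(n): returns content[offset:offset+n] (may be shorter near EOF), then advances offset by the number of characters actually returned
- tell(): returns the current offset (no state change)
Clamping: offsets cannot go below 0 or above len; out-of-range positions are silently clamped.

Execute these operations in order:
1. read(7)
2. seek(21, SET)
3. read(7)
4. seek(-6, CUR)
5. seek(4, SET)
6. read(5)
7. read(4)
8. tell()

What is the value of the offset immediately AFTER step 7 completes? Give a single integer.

After 1 (read(7)): returned 'S7YG6NI', offset=7
After 2 (seek(21, SET)): offset=21
After 3 (read(7)): returned 'U4U', offset=24
After 4 (seek(-6, CUR)): offset=18
After 5 (seek(4, SET)): offset=4
After 6 (read(5)): returned '6NIRO', offset=9
After 7 (read(4)): returned 'JRWR', offset=13

Answer: 13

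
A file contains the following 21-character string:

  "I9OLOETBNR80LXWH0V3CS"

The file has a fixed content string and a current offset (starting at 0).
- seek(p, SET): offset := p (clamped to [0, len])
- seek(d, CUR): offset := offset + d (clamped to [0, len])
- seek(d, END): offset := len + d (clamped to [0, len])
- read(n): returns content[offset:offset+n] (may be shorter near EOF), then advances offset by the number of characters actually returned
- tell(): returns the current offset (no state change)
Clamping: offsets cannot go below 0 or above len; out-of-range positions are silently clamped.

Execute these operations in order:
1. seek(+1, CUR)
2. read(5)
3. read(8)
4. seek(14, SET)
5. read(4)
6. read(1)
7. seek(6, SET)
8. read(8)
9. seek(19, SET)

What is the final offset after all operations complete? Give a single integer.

After 1 (seek(+1, CUR)): offset=1
After 2 (read(5)): returned '9OLOE', offset=6
After 3 (read(8)): returned 'TBNR80LX', offset=14
After 4 (seek(14, SET)): offset=14
After 5 (read(4)): returned 'WH0V', offset=18
After 6 (read(1)): returned '3', offset=19
After 7 (seek(6, SET)): offset=6
After 8 (read(8)): returned 'TBNR80LX', offset=14
After 9 (seek(19, SET)): offset=19

Answer: 19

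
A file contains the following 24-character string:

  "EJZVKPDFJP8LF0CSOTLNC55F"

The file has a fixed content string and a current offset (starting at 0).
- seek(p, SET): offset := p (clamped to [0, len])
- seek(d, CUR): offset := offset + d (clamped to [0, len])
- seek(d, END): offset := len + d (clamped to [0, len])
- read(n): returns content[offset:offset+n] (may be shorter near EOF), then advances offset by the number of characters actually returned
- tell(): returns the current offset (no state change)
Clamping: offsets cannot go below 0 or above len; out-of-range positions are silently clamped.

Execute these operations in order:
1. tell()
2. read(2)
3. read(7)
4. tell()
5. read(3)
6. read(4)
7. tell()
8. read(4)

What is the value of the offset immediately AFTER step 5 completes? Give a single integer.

Answer: 12

Derivation:
After 1 (tell()): offset=0
After 2 (read(2)): returned 'EJ', offset=2
After 3 (read(7)): returned 'ZVKPDFJ', offset=9
After 4 (tell()): offset=9
After 5 (read(3)): returned 'P8L', offset=12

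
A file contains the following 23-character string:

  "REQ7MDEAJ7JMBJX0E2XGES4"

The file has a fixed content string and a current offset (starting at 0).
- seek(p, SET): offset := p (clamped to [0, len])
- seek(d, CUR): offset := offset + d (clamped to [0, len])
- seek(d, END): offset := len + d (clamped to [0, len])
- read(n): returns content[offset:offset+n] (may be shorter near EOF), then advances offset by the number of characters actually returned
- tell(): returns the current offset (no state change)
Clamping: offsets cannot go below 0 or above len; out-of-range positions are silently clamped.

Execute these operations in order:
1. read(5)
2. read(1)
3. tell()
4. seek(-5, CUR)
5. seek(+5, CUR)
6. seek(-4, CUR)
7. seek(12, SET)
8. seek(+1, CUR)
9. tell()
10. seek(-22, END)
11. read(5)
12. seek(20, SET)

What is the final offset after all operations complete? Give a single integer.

Answer: 20

Derivation:
After 1 (read(5)): returned 'REQ7M', offset=5
After 2 (read(1)): returned 'D', offset=6
After 3 (tell()): offset=6
After 4 (seek(-5, CUR)): offset=1
After 5 (seek(+5, CUR)): offset=6
After 6 (seek(-4, CUR)): offset=2
After 7 (seek(12, SET)): offset=12
After 8 (seek(+1, CUR)): offset=13
After 9 (tell()): offset=13
After 10 (seek(-22, END)): offset=1
After 11 (read(5)): returned 'EQ7MD', offset=6
After 12 (seek(20, SET)): offset=20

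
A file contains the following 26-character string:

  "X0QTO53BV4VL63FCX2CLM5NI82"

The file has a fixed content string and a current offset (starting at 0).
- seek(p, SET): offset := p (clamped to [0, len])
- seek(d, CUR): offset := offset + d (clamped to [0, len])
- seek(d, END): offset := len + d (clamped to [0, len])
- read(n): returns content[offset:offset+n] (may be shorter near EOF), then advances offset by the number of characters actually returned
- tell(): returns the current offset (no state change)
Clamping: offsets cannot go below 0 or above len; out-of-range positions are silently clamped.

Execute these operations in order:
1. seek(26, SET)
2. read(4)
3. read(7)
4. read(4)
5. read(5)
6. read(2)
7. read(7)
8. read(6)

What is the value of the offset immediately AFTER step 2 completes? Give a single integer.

After 1 (seek(26, SET)): offset=26
After 2 (read(4)): returned '', offset=26

Answer: 26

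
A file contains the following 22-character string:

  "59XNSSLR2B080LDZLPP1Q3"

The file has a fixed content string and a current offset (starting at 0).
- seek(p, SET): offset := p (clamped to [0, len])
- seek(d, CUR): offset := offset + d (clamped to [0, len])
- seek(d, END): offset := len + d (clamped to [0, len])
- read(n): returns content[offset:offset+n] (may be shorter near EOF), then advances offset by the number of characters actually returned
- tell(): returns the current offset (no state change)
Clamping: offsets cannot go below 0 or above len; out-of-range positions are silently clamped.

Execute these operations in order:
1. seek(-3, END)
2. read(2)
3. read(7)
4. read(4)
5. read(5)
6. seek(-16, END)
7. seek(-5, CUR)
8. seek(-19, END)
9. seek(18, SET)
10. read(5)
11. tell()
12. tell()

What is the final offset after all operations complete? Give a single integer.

Answer: 22

Derivation:
After 1 (seek(-3, END)): offset=19
After 2 (read(2)): returned '1Q', offset=21
After 3 (read(7)): returned '3', offset=22
After 4 (read(4)): returned '', offset=22
After 5 (read(5)): returned '', offset=22
After 6 (seek(-16, END)): offset=6
After 7 (seek(-5, CUR)): offset=1
After 8 (seek(-19, END)): offset=3
After 9 (seek(18, SET)): offset=18
After 10 (read(5)): returned 'P1Q3', offset=22
After 11 (tell()): offset=22
After 12 (tell()): offset=22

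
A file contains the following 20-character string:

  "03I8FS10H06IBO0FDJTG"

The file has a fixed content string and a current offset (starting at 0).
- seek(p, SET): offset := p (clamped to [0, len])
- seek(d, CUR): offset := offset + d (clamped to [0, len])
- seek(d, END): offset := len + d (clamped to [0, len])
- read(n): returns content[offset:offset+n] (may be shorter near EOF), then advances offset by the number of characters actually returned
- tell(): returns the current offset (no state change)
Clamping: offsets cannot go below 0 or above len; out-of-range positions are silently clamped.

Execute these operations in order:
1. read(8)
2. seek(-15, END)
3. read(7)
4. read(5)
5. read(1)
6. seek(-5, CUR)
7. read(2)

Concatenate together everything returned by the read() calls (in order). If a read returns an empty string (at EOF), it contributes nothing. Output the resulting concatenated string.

Answer: 03I8FS10S10H06IBO0FDJO0

Derivation:
After 1 (read(8)): returned '03I8FS10', offset=8
After 2 (seek(-15, END)): offset=5
After 3 (read(7)): returned 'S10H06I', offset=12
After 4 (read(5)): returned 'BO0FD', offset=17
After 5 (read(1)): returned 'J', offset=18
After 6 (seek(-5, CUR)): offset=13
After 7 (read(2)): returned 'O0', offset=15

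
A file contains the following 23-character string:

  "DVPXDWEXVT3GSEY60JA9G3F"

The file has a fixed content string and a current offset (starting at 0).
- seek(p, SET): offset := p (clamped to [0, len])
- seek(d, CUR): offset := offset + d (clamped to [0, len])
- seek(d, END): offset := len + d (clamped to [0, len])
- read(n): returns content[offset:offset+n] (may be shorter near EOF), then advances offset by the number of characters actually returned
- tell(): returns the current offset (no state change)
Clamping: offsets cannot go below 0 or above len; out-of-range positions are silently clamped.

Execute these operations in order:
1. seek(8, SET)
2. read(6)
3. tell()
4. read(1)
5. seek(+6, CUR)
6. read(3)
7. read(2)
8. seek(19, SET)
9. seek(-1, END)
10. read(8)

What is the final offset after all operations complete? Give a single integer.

After 1 (seek(8, SET)): offset=8
After 2 (read(6)): returned 'VT3GSE', offset=14
After 3 (tell()): offset=14
After 4 (read(1)): returned 'Y', offset=15
After 5 (seek(+6, CUR)): offset=21
After 6 (read(3)): returned '3F', offset=23
After 7 (read(2)): returned '', offset=23
After 8 (seek(19, SET)): offset=19
After 9 (seek(-1, END)): offset=22
After 10 (read(8)): returned 'F', offset=23

Answer: 23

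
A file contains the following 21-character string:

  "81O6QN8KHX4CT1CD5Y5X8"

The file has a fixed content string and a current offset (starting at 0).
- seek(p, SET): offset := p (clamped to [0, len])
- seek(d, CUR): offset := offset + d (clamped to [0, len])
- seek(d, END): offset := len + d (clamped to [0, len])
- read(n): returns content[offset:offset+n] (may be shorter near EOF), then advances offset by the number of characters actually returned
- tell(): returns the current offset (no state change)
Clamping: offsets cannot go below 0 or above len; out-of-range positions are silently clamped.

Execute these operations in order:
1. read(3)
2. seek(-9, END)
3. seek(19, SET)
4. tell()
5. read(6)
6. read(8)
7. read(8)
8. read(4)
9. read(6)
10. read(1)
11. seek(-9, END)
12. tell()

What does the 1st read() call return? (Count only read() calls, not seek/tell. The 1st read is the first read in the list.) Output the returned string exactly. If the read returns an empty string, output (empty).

Answer: 81O

Derivation:
After 1 (read(3)): returned '81O', offset=3
After 2 (seek(-9, END)): offset=12
After 3 (seek(19, SET)): offset=19
After 4 (tell()): offset=19
After 5 (read(6)): returned 'X8', offset=21
After 6 (read(8)): returned '', offset=21
After 7 (read(8)): returned '', offset=21
After 8 (read(4)): returned '', offset=21
After 9 (read(6)): returned '', offset=21
After 10 (read(1)): returned '', offset=21
After 11 (seek(-9, END)): offset=12
After 12 (tell()): offset=12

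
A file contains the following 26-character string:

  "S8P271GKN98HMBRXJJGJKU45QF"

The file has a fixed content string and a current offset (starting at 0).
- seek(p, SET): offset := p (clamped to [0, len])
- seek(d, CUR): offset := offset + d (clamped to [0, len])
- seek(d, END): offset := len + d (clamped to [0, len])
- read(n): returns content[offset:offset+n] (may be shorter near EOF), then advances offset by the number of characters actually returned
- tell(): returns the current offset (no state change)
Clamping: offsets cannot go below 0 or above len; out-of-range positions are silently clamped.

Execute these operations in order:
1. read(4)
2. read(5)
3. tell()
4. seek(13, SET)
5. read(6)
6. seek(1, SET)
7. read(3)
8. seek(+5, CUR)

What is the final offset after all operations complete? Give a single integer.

Answer: 9

Derivation:
After 1 (read(4)): returned 'S8P2', offset=4
After 2 (read(5)): returned '71GKN', offset=9
After 3 (tell()): offset=9
After 4 (seek(13, SET)): offset=13
After 5 (read(6)): returned 'BRXJJG', offset=19
After 6 (seek(1, SET)): offset=1
After 7 (read(3)): returned '8P2', offset=4
After 8 (seek(+5, CUR)): offset=9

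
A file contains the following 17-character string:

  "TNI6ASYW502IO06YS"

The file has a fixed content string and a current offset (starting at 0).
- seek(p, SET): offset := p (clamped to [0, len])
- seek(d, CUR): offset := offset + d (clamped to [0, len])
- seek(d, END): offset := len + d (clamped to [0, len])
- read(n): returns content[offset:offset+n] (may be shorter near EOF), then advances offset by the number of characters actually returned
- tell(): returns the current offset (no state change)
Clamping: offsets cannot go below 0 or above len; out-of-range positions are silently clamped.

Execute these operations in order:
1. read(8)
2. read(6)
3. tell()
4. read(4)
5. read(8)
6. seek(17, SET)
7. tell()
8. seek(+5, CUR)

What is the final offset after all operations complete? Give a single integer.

After 1 (read(8)): returned 'TNI6ASYW', offset=8
After 2 (read(6)): returned '502IO0', offset=14
After 3 (tell()): offset=14
After 4 (read(4)): returned '6YS', offset=17
After 5 (read(8)): returned '', offset=17
After 6 (seek(17, SET)): offset=17
After 7 (tell()): offset=17
After 8 (seek(+5, CUR)): offset=17

Answer: 17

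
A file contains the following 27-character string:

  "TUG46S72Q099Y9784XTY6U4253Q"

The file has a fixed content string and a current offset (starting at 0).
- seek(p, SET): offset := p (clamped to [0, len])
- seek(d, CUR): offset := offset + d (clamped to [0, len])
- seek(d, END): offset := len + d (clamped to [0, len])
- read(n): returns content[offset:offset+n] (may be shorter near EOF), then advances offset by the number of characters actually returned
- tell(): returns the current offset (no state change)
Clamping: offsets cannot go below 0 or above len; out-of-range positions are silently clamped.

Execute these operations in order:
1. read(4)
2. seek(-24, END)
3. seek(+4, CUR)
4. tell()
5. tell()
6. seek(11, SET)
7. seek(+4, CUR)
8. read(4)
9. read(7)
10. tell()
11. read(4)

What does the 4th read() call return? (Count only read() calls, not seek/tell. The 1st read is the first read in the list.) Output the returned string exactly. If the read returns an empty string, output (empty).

After 1 (read(4)): returned 'TUG4', offset=4
After 2 (seek(-24, END)): offset=3
After 3 (seek(+4, CUR)): offset=7
After 4 (tell()): offset=7
After 5 (tell()): offset=7
After 6 (seek(11, SET)): offset=11
After 7 (seek(+4, CUR)): offset=15
After 8 (read(4)): returned '84XT', offset=19
After 9 (read(7)): returned 'Y6U4253', offset=26
After 10 (tell()): offset=26
After 11 (read(4)): returned 'Q', offset=27

Answer: Q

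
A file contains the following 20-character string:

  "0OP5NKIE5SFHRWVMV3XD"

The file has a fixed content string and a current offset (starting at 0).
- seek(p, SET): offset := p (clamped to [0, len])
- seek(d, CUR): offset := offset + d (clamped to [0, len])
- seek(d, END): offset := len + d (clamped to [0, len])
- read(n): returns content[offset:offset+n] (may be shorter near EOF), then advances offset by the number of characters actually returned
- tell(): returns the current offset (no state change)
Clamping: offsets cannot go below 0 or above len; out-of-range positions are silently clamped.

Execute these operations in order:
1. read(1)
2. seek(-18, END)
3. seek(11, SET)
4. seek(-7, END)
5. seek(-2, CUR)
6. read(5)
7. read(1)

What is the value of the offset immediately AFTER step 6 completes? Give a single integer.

Answer: 16

Derivation:
After 1 (read(1)): returned '0', offset=1
After 2 (seek(-18, END)): offset=2
After 3 (seek(11, SET)): offset=11
After 4 (seek(-7, END)): offset=13
After 5 (seek(-2, CUR)): offset=11
After 6 (read(5)): returned 'HRWVM', offset=16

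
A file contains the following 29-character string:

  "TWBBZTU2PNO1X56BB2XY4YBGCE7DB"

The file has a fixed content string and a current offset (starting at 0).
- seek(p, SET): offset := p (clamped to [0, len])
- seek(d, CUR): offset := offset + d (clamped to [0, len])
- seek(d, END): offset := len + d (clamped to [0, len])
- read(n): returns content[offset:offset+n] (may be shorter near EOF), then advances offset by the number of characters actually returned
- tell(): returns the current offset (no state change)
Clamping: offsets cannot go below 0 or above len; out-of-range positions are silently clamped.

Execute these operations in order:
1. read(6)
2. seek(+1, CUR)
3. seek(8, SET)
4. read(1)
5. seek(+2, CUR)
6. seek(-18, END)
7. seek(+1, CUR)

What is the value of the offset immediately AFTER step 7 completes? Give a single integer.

Answer: 12

Derivation:
After 1 (read(6)): returned 'TWBBZT', offset=6
After 2 (seek(+1, CUR)): offset=7
After 3 (seek(8, SET)): offset=8
After 4 (read(1)): returned 'P', offset=9
After 5 (seek(+2, CUR)): offset=11
After 6 (seek(-18, END)): offset=11
After 7 (seek(+1, CUR)): offset=12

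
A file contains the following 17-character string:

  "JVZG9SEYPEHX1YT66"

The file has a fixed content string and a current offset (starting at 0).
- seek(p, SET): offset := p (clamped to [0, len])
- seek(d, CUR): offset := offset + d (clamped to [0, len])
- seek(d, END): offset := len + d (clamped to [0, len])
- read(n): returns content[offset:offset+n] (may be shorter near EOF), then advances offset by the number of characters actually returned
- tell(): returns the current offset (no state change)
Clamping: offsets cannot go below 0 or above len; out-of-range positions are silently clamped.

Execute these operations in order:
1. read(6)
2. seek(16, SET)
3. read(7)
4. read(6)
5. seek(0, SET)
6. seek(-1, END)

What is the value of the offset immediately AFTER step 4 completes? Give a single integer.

Answer: 17

Derivation:
After 1 (read(6)): returned 'JVZG9S', offset=6
After 2 (seek(16, SET)): offset=16
After 3 (read(7)): returned '6', offset=17
After 4 (read(6)): returned '', offset=17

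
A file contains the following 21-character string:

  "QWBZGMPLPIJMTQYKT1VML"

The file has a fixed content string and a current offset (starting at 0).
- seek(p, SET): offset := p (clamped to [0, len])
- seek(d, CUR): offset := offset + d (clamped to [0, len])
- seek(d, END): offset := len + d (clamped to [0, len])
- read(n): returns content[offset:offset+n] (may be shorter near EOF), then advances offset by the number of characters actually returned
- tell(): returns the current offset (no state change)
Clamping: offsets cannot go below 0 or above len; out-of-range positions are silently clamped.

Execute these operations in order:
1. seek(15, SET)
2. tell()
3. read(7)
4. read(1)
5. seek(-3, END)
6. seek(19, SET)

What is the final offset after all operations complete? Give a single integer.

Answer: 19

Derivation:
After 1 (seek(15, SET)): offset=15
After 2 (tell()): offset=15
After 3 (read(7)): returned 'KT1VML', offset=21
After 4 (read(1)): returned '', offset=21
After 5 (seek(-3, END)): offset=18
After 6 (seek(19, SET)): offset=19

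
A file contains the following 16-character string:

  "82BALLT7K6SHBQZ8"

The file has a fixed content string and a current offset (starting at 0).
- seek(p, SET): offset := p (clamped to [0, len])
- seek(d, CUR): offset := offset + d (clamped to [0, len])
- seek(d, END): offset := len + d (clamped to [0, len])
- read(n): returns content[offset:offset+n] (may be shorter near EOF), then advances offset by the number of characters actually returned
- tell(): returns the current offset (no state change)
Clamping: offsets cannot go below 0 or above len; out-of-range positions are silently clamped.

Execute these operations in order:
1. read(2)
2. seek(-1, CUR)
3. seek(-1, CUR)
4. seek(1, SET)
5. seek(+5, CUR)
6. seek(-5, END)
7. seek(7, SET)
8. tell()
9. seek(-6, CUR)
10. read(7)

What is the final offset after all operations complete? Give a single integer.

After 1 (read(2)): returned '82', offset=2
After 2 (seek(-1, CUR)): offset=1
After 3 (seek(-1, CUR)): offset=0
After 4 (seek(1, SET)): offset=1
After 5 (seek(+5, CUR)): offset=6
After 6 (seek(-5, END)): offset=11
After 7 (seek(7, SET)): offset=7
After 8 (tell()): offset=7
After 9 (seek(-6, CUR)): offset=1
After 10 (read(7)): returned '2BALLT7', offset=8

Answer: 8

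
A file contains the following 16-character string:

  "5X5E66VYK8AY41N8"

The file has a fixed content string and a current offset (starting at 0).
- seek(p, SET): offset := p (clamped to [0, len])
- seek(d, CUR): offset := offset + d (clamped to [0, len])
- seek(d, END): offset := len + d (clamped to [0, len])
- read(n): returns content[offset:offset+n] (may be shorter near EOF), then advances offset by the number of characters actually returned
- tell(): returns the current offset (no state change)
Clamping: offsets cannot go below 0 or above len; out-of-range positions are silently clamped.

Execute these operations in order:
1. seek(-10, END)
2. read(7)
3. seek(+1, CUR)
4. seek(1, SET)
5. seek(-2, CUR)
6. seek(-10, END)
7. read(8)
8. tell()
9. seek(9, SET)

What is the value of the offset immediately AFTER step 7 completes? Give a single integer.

After 1 (seek(-10, END)): offset=6
After 2 (read(7)): returned 'VYK8AY4', offset=13
After 3 (seek(+1, CUR)): offset=14
After 4 (seek(1, SET)): offset=1
After 5 (seek(-2, CUR)): offset=0
After 6 (seek(-10, END)): offset=6
After 7 (read(8)): returned 'VYK8AY41', offset=14

Answer: 14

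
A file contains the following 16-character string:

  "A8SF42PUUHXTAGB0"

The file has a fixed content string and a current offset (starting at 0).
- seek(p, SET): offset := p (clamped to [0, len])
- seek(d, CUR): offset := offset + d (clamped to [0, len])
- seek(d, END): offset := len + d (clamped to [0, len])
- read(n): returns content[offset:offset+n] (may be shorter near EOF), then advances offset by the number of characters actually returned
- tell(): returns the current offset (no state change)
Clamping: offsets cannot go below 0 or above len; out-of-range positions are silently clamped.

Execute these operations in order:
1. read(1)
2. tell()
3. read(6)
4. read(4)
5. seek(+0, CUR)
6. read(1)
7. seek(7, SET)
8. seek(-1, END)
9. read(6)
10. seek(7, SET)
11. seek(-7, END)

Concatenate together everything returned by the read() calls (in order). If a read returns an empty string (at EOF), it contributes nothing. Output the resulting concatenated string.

Answer: A8SF42PUUHXT0

Derivation:
After 1 (read(1)): returned 'A', offset=1
After 2 (tell()): offset=1
After 3 (read(6)): returned '8SF42P', offset=7
After 4 (read(4)): returned 'UUHX', offset=11
After 5 (seek(+0, CUR)): offset=11
After 6 (read(1)): returned 'T', offset=12
After 7 (seek(7, SET)): offset=7
After 8 (seek(-1, END)): offset=15
After 9 (read(6)): returned '0', offset=16
After 10 (seek(7, SET)): offset=7
After 11 (seek(-7, END)): offset=9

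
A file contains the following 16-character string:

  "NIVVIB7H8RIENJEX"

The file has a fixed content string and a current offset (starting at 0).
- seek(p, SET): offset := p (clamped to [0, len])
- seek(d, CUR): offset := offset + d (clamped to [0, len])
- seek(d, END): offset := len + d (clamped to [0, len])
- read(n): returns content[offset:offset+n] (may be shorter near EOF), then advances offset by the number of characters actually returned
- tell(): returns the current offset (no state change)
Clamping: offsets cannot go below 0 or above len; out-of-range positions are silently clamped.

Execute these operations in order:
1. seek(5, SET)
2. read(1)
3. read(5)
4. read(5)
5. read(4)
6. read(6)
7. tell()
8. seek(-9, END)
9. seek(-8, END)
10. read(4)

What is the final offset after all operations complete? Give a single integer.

After 1 (seek(5, SET)): offset=5
After 2 (read(1)): returned 'B', offset=6
After 3 (read(5)): returned '7H8RI', offset=11
After 4 (read(5)): returned 'ENJEX', offset=16
After 5 (read(4)): returned '', offset=16
After 6 (read(6)): returned '', offset=16
After 7 (tell()): offset=16
After 8 (seek(-9, END)): offset=7
After 9 (seek(-8, END)): offset=8
After 10 (read(4)): returned '8RIE', offset=12

Answer: 12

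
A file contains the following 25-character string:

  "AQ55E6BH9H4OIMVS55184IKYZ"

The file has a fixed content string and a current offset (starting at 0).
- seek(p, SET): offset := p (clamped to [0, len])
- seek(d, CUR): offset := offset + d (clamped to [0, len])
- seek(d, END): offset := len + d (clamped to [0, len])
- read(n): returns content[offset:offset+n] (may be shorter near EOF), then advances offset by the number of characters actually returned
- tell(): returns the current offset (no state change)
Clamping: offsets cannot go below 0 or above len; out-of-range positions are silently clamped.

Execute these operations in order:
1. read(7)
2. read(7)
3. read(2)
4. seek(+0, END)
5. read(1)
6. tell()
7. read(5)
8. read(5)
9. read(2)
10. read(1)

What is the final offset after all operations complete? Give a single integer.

After 1 (read(7)): returned 'AQ55E6B', offset=7
After 2 (read(7)): returned 'H9H4OIM', offset=14
After 3 (read(2)): returned 'VS', offset=16
After 4 (seek(+0, END)): offset=25
After 5 (read(1)): returned '', offset=25
After 6 (tell()): offset=25
After 7 (read(5)): returned '', offset=25
After 8 (read(5)): returned '', offset=25
After 9 (read(2)): returned '', offset=25
After 10 (read(1)): returned '', offset=25

Answer: 25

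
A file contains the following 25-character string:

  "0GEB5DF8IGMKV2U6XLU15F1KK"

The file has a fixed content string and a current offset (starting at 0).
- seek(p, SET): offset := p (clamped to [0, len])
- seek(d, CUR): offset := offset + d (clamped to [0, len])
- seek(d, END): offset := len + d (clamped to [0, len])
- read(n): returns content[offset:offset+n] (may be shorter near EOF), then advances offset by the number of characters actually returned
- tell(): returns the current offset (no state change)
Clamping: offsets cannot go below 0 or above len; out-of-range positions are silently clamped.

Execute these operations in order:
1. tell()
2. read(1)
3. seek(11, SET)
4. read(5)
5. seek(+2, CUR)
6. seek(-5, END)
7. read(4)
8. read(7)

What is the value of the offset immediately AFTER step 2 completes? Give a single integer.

After 1 (tell()): offset=0
After 2 (read(1)): returned '0', offset=1

Answer: 1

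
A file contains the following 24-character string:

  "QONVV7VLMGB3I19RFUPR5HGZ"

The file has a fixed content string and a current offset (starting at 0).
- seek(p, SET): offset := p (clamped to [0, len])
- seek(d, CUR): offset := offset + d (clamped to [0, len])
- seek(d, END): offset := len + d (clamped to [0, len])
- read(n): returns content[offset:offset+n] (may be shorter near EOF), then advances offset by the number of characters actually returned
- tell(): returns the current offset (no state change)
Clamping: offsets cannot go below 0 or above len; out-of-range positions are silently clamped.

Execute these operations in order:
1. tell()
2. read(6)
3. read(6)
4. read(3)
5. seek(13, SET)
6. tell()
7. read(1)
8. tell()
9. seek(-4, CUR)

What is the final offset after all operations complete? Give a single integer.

Answer: 10

Derivation:
After 1 (tell()): offset=0
After 2 (read(6)): returned 'QONVV7', offset=6
After 3 (read(6)): returned 'VLMGB3', offset=12
After 4 (read(3)): returned 'I19', offset=15
After 5 (seek(13, SET)): offset=13
After 6 (tell()): offset=13
After 7 (read(1)): returned '1', offset=14
After 8 (tell()): offset=14
After 9 (seek(-4, CUR)): offset=10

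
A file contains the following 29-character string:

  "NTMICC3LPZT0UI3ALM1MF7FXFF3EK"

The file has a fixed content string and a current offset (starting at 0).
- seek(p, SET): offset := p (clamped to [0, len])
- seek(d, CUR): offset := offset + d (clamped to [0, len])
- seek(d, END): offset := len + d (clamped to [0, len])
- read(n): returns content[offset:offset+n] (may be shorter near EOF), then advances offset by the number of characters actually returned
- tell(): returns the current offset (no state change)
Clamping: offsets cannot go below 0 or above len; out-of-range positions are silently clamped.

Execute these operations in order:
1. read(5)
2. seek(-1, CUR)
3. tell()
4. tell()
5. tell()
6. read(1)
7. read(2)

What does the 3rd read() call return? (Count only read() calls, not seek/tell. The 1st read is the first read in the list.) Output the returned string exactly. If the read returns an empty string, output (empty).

Answer: C3

Derivation:
After 1 (read(5)): returned 'NTMIC', offset=5
After 2 (seek(-1, CUR)): offset=4
After 3 (tell()): offset=4
After 4 (tell()): offset=4
After 5 (tell()): offset=4
After 6 (read(1)): returned 'C', offset=5
After 7 (read(2)): returned 'C3', offset=7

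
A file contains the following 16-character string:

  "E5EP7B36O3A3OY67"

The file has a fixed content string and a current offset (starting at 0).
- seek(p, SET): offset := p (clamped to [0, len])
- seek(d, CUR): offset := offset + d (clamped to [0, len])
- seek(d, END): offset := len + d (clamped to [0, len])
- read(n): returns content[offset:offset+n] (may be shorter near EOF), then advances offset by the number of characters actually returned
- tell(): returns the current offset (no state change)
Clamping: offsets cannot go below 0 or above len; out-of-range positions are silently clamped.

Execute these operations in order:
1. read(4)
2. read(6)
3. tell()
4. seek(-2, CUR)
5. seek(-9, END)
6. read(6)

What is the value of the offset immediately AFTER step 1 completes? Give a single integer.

Answer: 4

Derivation:
After 1 (read(4)): returned 'E5EP', offset=4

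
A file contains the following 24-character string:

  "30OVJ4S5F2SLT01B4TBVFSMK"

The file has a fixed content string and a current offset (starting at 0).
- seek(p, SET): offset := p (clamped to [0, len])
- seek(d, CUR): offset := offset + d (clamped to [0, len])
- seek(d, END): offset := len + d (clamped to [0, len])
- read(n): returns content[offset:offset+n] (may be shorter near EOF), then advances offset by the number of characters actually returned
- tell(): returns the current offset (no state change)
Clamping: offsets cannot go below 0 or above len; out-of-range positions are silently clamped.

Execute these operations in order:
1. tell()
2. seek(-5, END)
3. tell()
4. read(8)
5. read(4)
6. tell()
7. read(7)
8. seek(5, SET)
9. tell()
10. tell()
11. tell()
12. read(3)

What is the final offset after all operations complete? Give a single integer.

Answer: 8

Derivation:
After 1 (tell()): offset=0
After 2 (seek(-5, END)): offset=19
After 3 (tell()): offset=19
After 4 (read(8)): returned 'VFSMK', offset=24
After 5 (read(4)): returned '', offset=24
After 6 (tell()): offset=24
After 7 (read(7)): returned '', offset=24
After 8 (seek(5, SET)): offset=5
After 9 (tell()): offset=5
After 10 (tell()): offset=5
After 11 (tell()): offset=5
After 12 (read(3)): returned '4S5', offset=8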